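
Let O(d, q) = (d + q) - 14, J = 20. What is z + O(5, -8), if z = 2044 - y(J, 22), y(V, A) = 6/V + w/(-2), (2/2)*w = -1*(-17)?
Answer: 10176/5 ≈ 2035.2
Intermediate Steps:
w = 17 (w = -1*(-17) = 17)
y(V, A) = -17/2 + 6/V (y(V, A) = 6/V + 17/(-2) = 6/V + 17*(-½) = 6/V - 17/2 = -17/2 + 6/V)
O(d, q) = -14 + d + q
z = 10261/5 (z = 2044 - (-17/2 + 6/20) = 2044 - (-17/2 + 6*(1/20)) = 2044 - (-17/2 + 3/10) = 2044 - 1*(-41/5) = 2044 + 41/5 = 10261/5 ≈ 2052.2)
z + O(5, -8) = 10261/5 + (-14 + 5 - 8) = 10261/5 - 17 = 10176/5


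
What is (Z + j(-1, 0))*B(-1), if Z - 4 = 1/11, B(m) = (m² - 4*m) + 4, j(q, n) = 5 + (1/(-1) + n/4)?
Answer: 801/11 ≈ 72.818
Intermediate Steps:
j(q, n) = 4 + n/4 (j(q, n) = 5 + (1*(-1) + n*(¼)) = 5 + (-1 + n/4) = 4 + n/4)
B(m) = 4 + m² - 4*m
Z = 45/11 (Z = 4 + 1/11 = 45/11 ≈ 4.0909)
(Z + j(-1, 0))*B(-1) = (45/11 + (4 + (¼)*0))*(4 + (-1)² - 4*(-1)) = (45/11 + (4 + 0))*(4 + 1 + 4) = (45/11 + 4)*9 = (89/11)*9 = 801/11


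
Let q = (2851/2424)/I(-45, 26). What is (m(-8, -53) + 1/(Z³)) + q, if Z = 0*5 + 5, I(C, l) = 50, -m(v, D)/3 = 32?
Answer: -58156897/606000 ≈ -95.969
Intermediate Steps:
m(v, D) = -96 (m(v, D) = -3*32 = -96)
Z = 5 (Z = 0 + 5 = 5)
q = 2851/121200 (q = (2851/2424)/50 = (2851*(1/2424))*(1/50) = (2851/2424)*(1/50) = 2851/121200 ≈ 0.023523)
(m(-8, -53) + 1/(Z³)) + q = (-96 + 1/(5³)) + 2851/121200 = (-96 + 1/125) + 2851/121200 = -11999/125 + 2851/121200 = -58156897/606000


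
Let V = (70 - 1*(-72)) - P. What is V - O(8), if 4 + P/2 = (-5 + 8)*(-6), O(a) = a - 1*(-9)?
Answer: 169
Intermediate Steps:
O(a) = 9 + a (O(a) = a + 9 = 9 + a)
P = -44 (P = -8 + 2*((-5 + 8)*(-6)) = -8 + 2*(3*(-6)) = -8 + 2*(-18) = -8 - 36 = -44)
V = 186 (V = (70 - 1*(-72)) - 1*(-44) = (70 + 72) + 44 = 142 + 44 = 186)
V - O(8) = 186 - (9 + 8) = 186 - 1*17 = 186 - 17 = 169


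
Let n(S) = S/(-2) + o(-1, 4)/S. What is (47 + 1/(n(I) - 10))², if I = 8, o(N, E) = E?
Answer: 1605289/729 ≈ 2202.0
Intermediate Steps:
n(S) = 4/S - S/2 (n(S) = S/(-2) + 4/S = S*(-½) + 4/S = -S/2 + 4/S = 4/S - S/2)
(47 + 1/(n(I) - 10))² = (47 + 1/((4/8 - ½*8) - 10))² = (47 + 1/((4*(⅛) - 4) - 10))² = (47 + 1/((½ - 4) - 10))² = (47 + 1/(-7/2 - 10))² = (47 + 1/(-27/2))² = (47 - 2/27)² = (1267/27)² = 1605289/729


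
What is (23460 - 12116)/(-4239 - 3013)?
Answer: -2836/1813 ≈ -1.5643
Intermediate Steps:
(23460 - 12116)/(-4239 - 3013) = 11344/(-7252) = 11344*(-1/7252) = -2836/1813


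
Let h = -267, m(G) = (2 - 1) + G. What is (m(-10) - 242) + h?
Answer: -518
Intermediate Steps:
m(G) = 1 + G
(m(-10) - 242) + h = ((1 - 10) - 242) - 267 = (-9 - 242) - 267 = -251 - 267 = -518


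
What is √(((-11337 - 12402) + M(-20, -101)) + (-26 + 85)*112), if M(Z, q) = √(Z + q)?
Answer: √(-17131 + 11*I) ≈ 0.042 + 130.89*I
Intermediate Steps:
√(((-11337 - 12402) + M(-20, -101)) + (-26 + 85)*112) = √(((-11337 - 12402) + √(-20 - 101)) + (-26 + 85)*112) = √((-23739 + √(-121)) + 59*112) = √((-23739 + 11*I) + 6608) = √(-17131 + 11*I)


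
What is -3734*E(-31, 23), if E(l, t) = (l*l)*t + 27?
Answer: -82633420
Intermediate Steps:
E(l, t) = 27 + t*l² (E(l, t) = l²*t + 27 = t*l² + 27 = 27 + t*l²)
-3734*E(-31, 23) = -3734*(27 + 23*(-31)²) = -3734*(27 + 23*961) = -3734*(27 + 22103) = -3734*22130 = -82633420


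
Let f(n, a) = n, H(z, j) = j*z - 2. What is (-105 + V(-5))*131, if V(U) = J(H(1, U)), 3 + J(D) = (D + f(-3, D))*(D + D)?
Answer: 4192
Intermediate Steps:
H(z, j) = -2 + j*z
J(D) = -3 + 2*D*(-3 + D) (J(D) = -3 + (D - 3)*(D + D) = -3 + (-3 + D)*(2*D) = -3 + 2*D*(-3 + D))
V(U) = 9 - 6*U + 2*(-2 + U)**2 (V(U) = -3 - 6*(-2 + U*1) + 2*(-2 + U*1)**2 = -3 - 6*(-2 + U) + 2*(-2 + U)**2 = -3 + (12 - 6*U) + 2*(-2 + U)**2 = 9 - 6*U + 2*(-2 + U)**2)
(-105 + V(-5))*131 = (-105 + (17 - 14*(-5) + 2*(-5)**2))*131 = (-105 + (17 + 70 + 2*25))*131 = (-105 + (17 + 70 + 50))*131 = (-105 + 137)*131 = 32*131 = 4192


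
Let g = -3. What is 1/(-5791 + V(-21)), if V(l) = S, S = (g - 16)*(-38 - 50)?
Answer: -1/4119 ≈ -0.00024278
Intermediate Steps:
S = 1672 (S = (-3 - 16)*(-38 - 50) = -19*(-88) = 1672)
V(l) = 1672
1/(-5791 + V(-21)) = 1/(-5791 + 1672) = 1/(-4119) = -1/4119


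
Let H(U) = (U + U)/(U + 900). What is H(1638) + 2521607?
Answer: 355546769/141 ≈ 2.5216e+6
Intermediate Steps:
H(U) = 2*U/(900 + U) (H(U) = (2*U)/(900 + U) = 2*U/(900 + U))
H(1638) + 2521607 = 2*1638/(900 + 1638) + 2521607 = 2*1638/2538 + 2521607 = 2*1638*(1/2538) + 2521607 = 182/141 + 2521607 = 355546769/141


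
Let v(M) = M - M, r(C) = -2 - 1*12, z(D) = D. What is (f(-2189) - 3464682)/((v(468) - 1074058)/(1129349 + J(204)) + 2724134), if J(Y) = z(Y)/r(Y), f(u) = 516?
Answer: -4564235585101/3589200113548 ≈ -1.2717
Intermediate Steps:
r(C) = -14 (r(C) = -2 - 12 = -14)
J(Y) = -Y/14 (J(Y) = Y/(-14) = Y*(-1/14) = -Y/14)
v(M) = 0
(f(-2189) - 3464682)/((v(468) - 1074058)/(1129349 + J(204)) + 2724134) = (516 - 3464682)/((0 - 1074058)/(1129349 - 1/14*204) + 2724134) = -3464166/(-1074058/(1129349 - 102/7) + 2724134) = -3464166/(-1074058/7905341/7 + 2724134) = -3464166/(-1074058*7/7905341 + 2724134) = -3464166/(-7518406/7905341 + 2724134) = -3464166/21535200681288/7905341 = -3464166*7905341/21535200681288 = -4564235585101/3589200113548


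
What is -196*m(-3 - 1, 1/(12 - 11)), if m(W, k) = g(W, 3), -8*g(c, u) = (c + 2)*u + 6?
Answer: 0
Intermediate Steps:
g(c, u) = -¾ - u*(2 + c)/8 (g(c, u) = -((c + 2)*u + 6)/8 = -((2 + c)*u + 6)/8 = -(u*(2 + c) + 6)/8 = -(6 + u*(2 + c))/8 = -¾ - u*(2 + c)/8)
m(W, k) = -3/2 - 3*W/8 (m(W, k) = -¾ - ¼*3 - ⅛*W*3 = -¾ - ¾ - 3*W/8 = -3/2 - 3*W/8)
-196*m(-3 - 1, 1/(12 - 11)) = -196*(-3/2 - 3*(-3 - 1)/8) = -196*(-3/2 - 3/8*(-4)) = -196*(-3/2 + 3/2) = -196*0 = 0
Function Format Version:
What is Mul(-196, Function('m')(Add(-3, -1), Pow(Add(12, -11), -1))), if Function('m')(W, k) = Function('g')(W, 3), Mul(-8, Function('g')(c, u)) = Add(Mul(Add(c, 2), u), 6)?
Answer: 0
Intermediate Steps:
Function('g')(c, u) = Add(Rational(-3, 4), Mul(Rational(-1, 8), u, Add(2, c))) (Function('g')(c, u) = Mul(Rational(-1, 8), Add(Mul(Add(c, 2), u), 6)) = Mul(Rational(-1, 8), Add(Mul(Add(2, c), u), 6)) = Mul(Rational(-1, 8), Add(Mul(u, Add(2, c)), 6)) = Mul(Rational(-1, 8), Add(6, Mul(u, Add(2, c)))) = Add(Rational(-3, 4), Mul(Rational(-1, 8), u, Add(2, c))))
Function('m')(W, k) = Add(Rational(-3, 2), Mul(Rational(-3, 8), W)) (Function('m')(W, k) = Add(Rational(-3, 4), Mul(Rational(-1, 4), 3), Mul(Rational(-1, 8), W, 3)) = Add(Rational(-3, 4), Rational(-3, 4), Mul(Rational(-3, 8), W)) = Add(Rational(-3, 2), Mul(Rational(-3, 8), W)))
Mul(-196, Function('m')(Add(-3, -1), Pow(Add(12, -11), -1))) = Mul(-196, Add(Rational(-3, 2), Mul(Rational(-3, 8), Add(-3, -1)))) = Mul(-196, Add(Rational(-3, 2), Mul(Rational(-3, 8), -4))) = Mul(-196, Add(Rational(-3, 2), Rational(3, 2))) = Mul(-196, 0) = 0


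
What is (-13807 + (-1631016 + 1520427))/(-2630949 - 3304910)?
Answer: 124396/5935859 ≈ 0.020957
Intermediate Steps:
(-13807 + (-1631016 + 1520427))/(-2630949 - 3304910) = (-13807 - 110589)/(-5935859) = -124396*(-1/5935859) = 124396/5935859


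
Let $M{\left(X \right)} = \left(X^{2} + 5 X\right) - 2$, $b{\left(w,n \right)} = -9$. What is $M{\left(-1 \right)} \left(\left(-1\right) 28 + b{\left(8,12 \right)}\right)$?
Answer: $222$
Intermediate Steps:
$M{\left(X \right)} = -2 + X^{2} + 5 X$
$M{\left(-1 \right)} \left(\left(-1\right) 28 + b{\left(8,12 \right)}\right) = \left(-2 + \left(-1\right)^{2} + 5 \left(-1\right)\right) \left(\left(-1\right) 28 - 9\right) = \left(-2 + 1 - 5\right) \left(-28 - 9\right) = \left(-6\right) \left(-37\right) = 222$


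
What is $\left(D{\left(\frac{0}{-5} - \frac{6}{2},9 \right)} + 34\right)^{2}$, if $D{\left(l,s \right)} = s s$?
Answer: $13225$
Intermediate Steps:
$D{\left(l,s \right)} = s^{2}$
$\left(D{\left(\frac{0}{-5} - \frac{6}{2},9 \right)} + 34\right)^{2} = \left(9^{2} + 34\right)^{2} = \left(81 + 34\right)^{2} = 115^{2} = 13225$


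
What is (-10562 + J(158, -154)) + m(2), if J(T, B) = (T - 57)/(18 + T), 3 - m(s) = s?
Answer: -1858635/176 ≈ -10560.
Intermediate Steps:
m(s) = 3 - s
J(T, B) = (-57 + T)/(18 + T)
(-10562 + J(158, -154)) + m(2) = (-10562 + (-57 + 158)/(18 + 158)) + (3 - 1*2) = (-10562 + 101/176) + (3 - 2) = (-10562 + (1/176)*101) + 1 = (-10562 + 101/176) + 1 = -1858811/176 + 1 = -1858635/176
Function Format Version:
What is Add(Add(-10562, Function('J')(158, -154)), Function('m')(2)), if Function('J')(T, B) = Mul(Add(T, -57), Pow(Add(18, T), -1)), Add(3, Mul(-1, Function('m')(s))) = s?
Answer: Rational(-1858635, 176) ≈ -10560.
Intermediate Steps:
Function('m')(s) = Add(3, Mul(-1, s))
Function('J')(T, B) = Mul(Pow(Add(18, T), -1), Add(-57, T)) (Function('J')(T, B) = Mul(Add(-57, T), Pow(Add(18, T), -1)) = Mul(Pow(Add(18, T), -1), Add(-57, T)))
Add(Add(-10562, Function('J')(158, -154)), Function('m')(2)) = Add(Add(-10562, Mul(Pow(Add(18, 158), -1), Add(-57, 158))), Add(3, Mul(-1, 2))) = Add(Add(-10562, Mul(Pow(176, -1), 101)), Add(3, -2)) = Add(Add(-10562, Mul(Rational(1, 176), 101)), 1) = Add(Add(-10562, Rational(101, 176)), 1) = Add(Rational(-1858811, 176), 1) = Rational(-1858635, 176)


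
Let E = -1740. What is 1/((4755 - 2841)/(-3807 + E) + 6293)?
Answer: 1849/11635119 ≈ 0.00015892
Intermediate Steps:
1/((4755 - 2841)/(-3807 + E) + 6293) = 1/((4755 - 2841)/(-3807 - 1740) + 6293) = 1/(1914/(-5547) + 6293) = 1/(1914*(-1/5547) + 6293) = 1/(-638/1849 + 6293) = 1/(11635119/1849) = 1849/11635119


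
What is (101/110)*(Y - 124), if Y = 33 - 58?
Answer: -15049/110 ≈ -136.81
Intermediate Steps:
Y = -25
(101/110)*(Y - 124) = (101/110)*(-25 - 124) = (101*(1/110))*(-149) = (101/110)*(-149) = -15049/110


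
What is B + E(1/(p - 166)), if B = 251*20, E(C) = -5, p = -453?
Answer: 5015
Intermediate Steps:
B = 5020
B + E(1/(p - 166)) = 5020 - 5 = 5015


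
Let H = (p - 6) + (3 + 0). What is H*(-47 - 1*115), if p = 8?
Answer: -810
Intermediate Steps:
H = 5 (H = (8 - 6) + (3 + 0) = 2 + 3 = 5)
H*(-47 - 1*115) = 5*(-47 - 1*115) = 5*(-47 - 115) = 5*(-162) = -810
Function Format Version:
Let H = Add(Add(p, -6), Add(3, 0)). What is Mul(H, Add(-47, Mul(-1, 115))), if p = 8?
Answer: -810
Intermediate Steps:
H = 5 (H = Add(Add(8, -6), Add(3, 0)) = Add(2, 3) = 5)
Mul(H, Add(-47, Mul(-1, 115))) = Mul(5, Add(-47, Mul(-1, 115))) = Mul(5, Add(-47, -115)) = Mul(5, -162) = -810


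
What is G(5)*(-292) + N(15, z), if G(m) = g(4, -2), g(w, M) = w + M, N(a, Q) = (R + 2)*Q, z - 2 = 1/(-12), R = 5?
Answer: -6847/12 ≈ -570.58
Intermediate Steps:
z = 23/12 (z = 2 + 1/(-12) = 2 - 1/12 = 23/12 ≈ 1.9167)
N(a, Q) = 7*Q (N(a, Q) = (5 + 2)*Q = 7*Q)
g(w, M) = M + w
G(m) = 2 (G(m) = -2 + 4 = 2)
G(5)*(-292) + N(15, z) = 2*(-292) + 7*(23/12) = -584 + 161/12 = -6847/12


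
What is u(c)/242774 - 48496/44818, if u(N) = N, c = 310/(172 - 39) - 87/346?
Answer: -270895879608335/250352763842188 ≈ -1.0821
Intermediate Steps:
c = 95689/46018 (c = 310/133 - 87*1/346 = 310*(1/133) - 87/346 = 310/133 - 87/346 = 95689/46018 ≈ 2.0794)
u(c)/242774 - 48496/44818 = (95689/46018)/242774 - 48496/44818 = (95689/46018)*(1/242774) - 48496*1/44818 = 95689/11171973932 - 24248/22409 = -270895879608335/250352763842188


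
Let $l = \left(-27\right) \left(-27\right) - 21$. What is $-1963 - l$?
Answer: $-2671$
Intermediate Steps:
$l = 708$ ($l = 729 - 21 = 708$)
$-1963 - l = -1963 - 708 = -2671$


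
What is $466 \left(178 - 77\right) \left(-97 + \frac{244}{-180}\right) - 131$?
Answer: $- \frac{208320011}{45} \approx -4.6293 \cdot 10^{6}$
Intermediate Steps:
$466 \left(178 - 77\right) \left(-97 + \frac{244}{-180}\right) - 131 = 466 \cdot 101 \left(-97 + 244 \left(- \frac{1}{180}\right)\right) - 131 = 466 \cdot 101 \left(-97 - \frac{61}{45}\right) - 131 = 466 \cdot 101 \left(- \frac{4426}{45}\right) - 131 = 466 \left(- \frac{447026}{45}\right) - 131 = - \frac{208314116}{45} - 131 = - \frac{208320011}{45}$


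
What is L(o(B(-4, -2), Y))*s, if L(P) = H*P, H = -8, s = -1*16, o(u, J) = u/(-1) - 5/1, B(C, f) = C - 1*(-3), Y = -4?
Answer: -512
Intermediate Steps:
B(C, f) = 3 + C (B(C, f) = C + 3 = 3 + C)
o(u, J) = -5 - u (o(u, J) = u*(-1) - 5*1 = -u - 5 = -5 - u)
s = -16
L(P) = -8*P
L(o(B(-4, -2), Y))*s = -8*(-5 - (3 - 4))*(-16) = -8*(-5 - 1*(-1))*(-16) = -8*(-5 + 1)*(-16) = -8*(-4)*(-16) = 32*(-16) = -512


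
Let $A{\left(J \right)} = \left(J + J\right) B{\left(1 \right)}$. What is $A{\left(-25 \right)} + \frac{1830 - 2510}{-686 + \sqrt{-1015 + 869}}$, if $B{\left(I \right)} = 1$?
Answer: $- \frac{11535310}{235371} + \frac{340 i \sqrt{146}}{235371} \approx -49.009 + 0.017454 i$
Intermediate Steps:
$A{\left(J \right)} = 2 J$ ($A{\left(J \right)} = \left(J + J\right) 1 = 2 J 1 = 2 J$)
$A{\left(-25 \right)} + \frac{1830 - 2510}{-686 + \sqrt{-1015 + 869}} = 2 \left(-25\right) + \frac{1830 - 2510}{-686 + \sqrt{-1015 + 869}} = -50 - \frac{680}{-686 + \sqrt{-146}} = -50 - \frac{680}{-686 + i \sqrt{146}}$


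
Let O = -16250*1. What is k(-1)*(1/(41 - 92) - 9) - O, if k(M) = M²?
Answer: 828290/51 ≈ 16241.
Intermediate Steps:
O = -16250
k(-1)*(1/(41 - 92) - 9) - O = (-1)²*(1/(41 - 92) - 9) - 1*(-16250) = 1*(1/(-51) - 9) + 16250 = 1*(-1/51 - 9) + 16250 = 1*(-460/51) + 16250 = -460/51 + 16250 = 828290/51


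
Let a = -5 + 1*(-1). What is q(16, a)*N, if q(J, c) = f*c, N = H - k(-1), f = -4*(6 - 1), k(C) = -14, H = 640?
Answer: 78480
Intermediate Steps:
f = -20 (f = -4*5 = -20)
N = 654 (N = 640 - 1*(-14) = 640 + 14 = 654)
a = -6 (a = -5 - 1 = -6)
q(J, c) = -20*c
q(16, a)*N = -20*(-6)*654 = 120*654 = 78480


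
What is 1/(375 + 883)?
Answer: 1/1258 ≈ 0.00079491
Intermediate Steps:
1/(375 + 883) = 1/1258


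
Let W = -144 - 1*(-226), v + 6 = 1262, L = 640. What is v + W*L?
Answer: 53736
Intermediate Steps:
v = 1256 (v = -6 + 1262 = 1256)
W = 82 (W = -144 + 226 = 82)
v + W*L = 1256 + 82*640 = 1256 + 52480 = 53736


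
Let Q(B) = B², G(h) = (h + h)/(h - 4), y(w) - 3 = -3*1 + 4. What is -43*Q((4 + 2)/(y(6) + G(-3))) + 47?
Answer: -5380/289 ≈ -18.616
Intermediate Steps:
y(w) = 4 (y(w) = 3 + (-3*1 + 4) = 3 + (-3 + 4) = 3 + 1 = 4)
G(h) = 2*h/(-4 + h) (G(h) = (2*h)/(-4 + h) = 2*h/(-4 + h))
-43*Q((4 + 2)/(y(6) + G(-3))) + 47 = -43*(4 + 2)²/(4 + 2*(-3)/(-4 - 3))² + 47 = -43*36/(4 + 2*(-3)/(-7))² + 47 = -43*36/(4 + 2*(-3)*(-⅐))² + 47 = -43*36/(4 + 6/7)² + 47 = -43*(6/(34/7))² + 47 = -43*(6*(7/34))² + 47 = -43*(21/17)² + 47 = -43*441/289 + 47 = -18963/289 + 47 = -5380/289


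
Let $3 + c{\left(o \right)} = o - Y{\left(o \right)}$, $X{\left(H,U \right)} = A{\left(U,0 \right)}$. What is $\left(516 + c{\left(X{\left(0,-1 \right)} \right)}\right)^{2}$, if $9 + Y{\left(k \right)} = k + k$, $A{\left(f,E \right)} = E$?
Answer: $272484$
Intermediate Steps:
$Y{\left(k \right)} = -9 + 2 k$ ($Y{\left(k \right)} = -9 + \left(k + k\right) = -9 + 2 k$)
$X{\left(H,U \right)} = 0$
$c{\left(o \right)} = 6 - o$ ($c{\left(o \right)} = -3 + \left(o - \left(-9 + 2 o\right)\right) = -3 - \left(-9 + o\right) = 6 - o$)
$\left(516 + c{\left(X{\left(0,-1 \right)} \right)}\right)^{2} = \left(516 + \left(6 - 0\right)\right)^{2} = \left(516 + \left(6 + 0\right)\right)^{2} = \left(516 + 6\right)^{2} = 522^{2} = 272484$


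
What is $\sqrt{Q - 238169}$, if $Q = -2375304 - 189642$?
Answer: $283 i \sqrt{35} \approx 1674.3 i$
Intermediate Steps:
$Q = -2564946$ ($Q = -2375304 - 189642 = -2564946$)
$\sqrt{Q - 238169} = \sqrt{-2564946 - 238169} = \sqrt{-2803115} = 283 i \sqrt{35}$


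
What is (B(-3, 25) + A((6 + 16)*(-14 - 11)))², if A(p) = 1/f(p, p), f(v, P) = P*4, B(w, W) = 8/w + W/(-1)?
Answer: 33343855609/43560000 ≈ 765.47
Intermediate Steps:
B(w, W) = -W + 8/w (B(w, W) = 8/w + W*(-1) = 8/w - W = -W + 8/w)
f(v, P) = 4*P
A(p) = 1/(4*p)
(B(-3, 25) + A((6 + 16)*(-14 - 11)))² = ((-1*25 + 8/(-3)) + 1/(4*(((6 + 16)*(-14 - 11)))))² = ((-25 + 8*(-⅓)) + 1/(4*((22*(-25)))))² = ((-25 - 8/3) + (¼)/(-550))² = (-83/3 + (¼)*(-1/550))² = (-83/3 - 1/2200)² = (-182603/6600)² = 33343855609/43560000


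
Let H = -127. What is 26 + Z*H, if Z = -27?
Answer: 3455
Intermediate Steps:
26 + Z*H = 26 - 27*(-127) = 26 + 3429 = 3455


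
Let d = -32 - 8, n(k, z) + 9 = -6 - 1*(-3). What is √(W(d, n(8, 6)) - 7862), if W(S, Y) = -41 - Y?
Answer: I*√7891 ≈ 88.831*I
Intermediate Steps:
n(k, z) = -12 (n(k, z) = -9 + (-6 - 1*(-3)) = -9 + (-6 + 3) = -9 - 3 = -12)
d = -40
√(W(d, n(8, 6)) - 7862) = √((-41 - 1*(-12)) - 7862) = √((-41 + 12) - 7862) = √(-29 - 7862) = √(-7891) = I*√7891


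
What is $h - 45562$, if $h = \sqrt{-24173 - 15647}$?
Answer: $-45562 + 2 i \sqrt{9955} \approx -45562.0 + 199.55 i$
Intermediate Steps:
$h = 2 i \sqrt{9955}$ ($h = \sqrt{-39820} = 2 i \sqrt{9955} \approx 199.55 i$)
$h - 45562 = 2 i \sqrt{9955} - 45562 = -45562 + 2 i \sqrt{9955}$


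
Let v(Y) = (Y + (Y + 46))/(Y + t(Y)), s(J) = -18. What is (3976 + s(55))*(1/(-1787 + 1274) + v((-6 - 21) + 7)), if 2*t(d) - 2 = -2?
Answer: -3065471/2565 ≈ -1195.1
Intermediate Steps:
t(d) = 0 (t(d) = 1 + (½)*(-2) = 1 - 1 = 0)
v(Y) = (46 + 2*Y)/Y (v(Y) = (Y + (Y + 46))/(Y + 0) = (Y + (46 + Y))/Y = (46 + 2*Y)/Y)
(3976 + s(55))*(1/(-1787 + 1274) + v((-6 - 21) + 7)) = (3976 - 18)*(1/(-1787 + 1274) + (2 + 46/((-6 - 21) + 7))) = 3958*(1/(-513) + (2 + 46/(-27 + 7))) = 3958*(-1/513 + (2 + 46/(-20))) = 3958*(-1/513 + (2 + 46*(-1/20))) = 3958*(-1/513 + (2 - 23/10)) = 3958*(-1/513 - 3/10) = 3958*(-1549/5130) = -3065471/2565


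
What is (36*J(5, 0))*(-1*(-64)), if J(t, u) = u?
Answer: 0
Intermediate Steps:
(36*J(5, 0))*(-1*(-64)) = (36*0)*(-1*(-64)) = 0*64 = 0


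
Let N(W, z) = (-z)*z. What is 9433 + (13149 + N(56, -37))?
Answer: 21213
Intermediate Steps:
N(W, z) = -z²
9433 + (13149 + N(56, -37)) = 9433 + (13149 - 1*(-37)²) = 9433 + (13149 - 1*1369) = 9433 + (13149 - 1369) = 9433 + 11780 = 21213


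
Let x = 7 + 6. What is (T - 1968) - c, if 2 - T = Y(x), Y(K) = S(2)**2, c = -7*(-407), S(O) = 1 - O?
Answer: -4816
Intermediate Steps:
x = 13
c = 2849
Y(K) = 1 (Y(K) = (1 - 1*2)**2 = (1 - 2)**2 = (-1)**2 = 1)
T = 1 (T = 2 - 1*1 = 2 - 1 = 1)
(T - 1968) - c = (1 - 1968) - 1*2849 = -1967 - 2849 = -4816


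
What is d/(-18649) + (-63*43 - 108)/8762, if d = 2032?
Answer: -70338617/163402538 ≈ -0.43046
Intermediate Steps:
d/(-18649) + (-63*43 - 108)/8762 = 2032/(-18649) + (-63*43 - 108)/8762 = 2032*(-1/18649) + (-2709 - 108)*(1/8762) = -2032/18649 - 2817*1/8762 = -2032/18649 - 2817/8762 = -70338617/163402538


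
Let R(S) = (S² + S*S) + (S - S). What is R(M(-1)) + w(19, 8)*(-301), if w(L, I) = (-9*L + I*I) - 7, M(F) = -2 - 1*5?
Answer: 34412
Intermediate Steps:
M(F) = -7 (M(F) = -2 - 5 = -7)
w(L, I) = -7 + I² - 9*L (w(L, I) = (-9*L + I²) - 7 = (I² - 9*L) - 7 = -7 + I² - 9*L)
R(S) = 2*S² (R(S) = (S² + S²) + 0 = 2*S² + 0 = 2*S²)
R(M(-1)) + w(19, 8)*(-301) = 2*(-7)² + (-7 + 8² - 9*19)*(-301) = 2*49 + (-7 + 64 - 171)*(-301) = 98 - 114*(-301) = 98 + 34314 = 34412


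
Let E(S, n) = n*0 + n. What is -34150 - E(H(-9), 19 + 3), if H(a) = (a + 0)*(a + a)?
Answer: -34172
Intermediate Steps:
H(a) = 2*a² (H(a) = a*(2*a) = 2*a²)
E(S, n) = n (E(S, n) = 0 + n = n)
-34150 - E(H(-9), 19 + 3) = -34150 - (19 + 3) = -34150 - 1*22 = -34150 - 22 = -34172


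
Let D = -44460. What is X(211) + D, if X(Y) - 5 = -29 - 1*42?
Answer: -44526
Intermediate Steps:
X(Y) = -66 (X(Y) = 5 + (-29 - 1*42) = 5 + (-29 - 42) = 5 - 71 = -66)
X(211) + D = -66 - 44460 = -44526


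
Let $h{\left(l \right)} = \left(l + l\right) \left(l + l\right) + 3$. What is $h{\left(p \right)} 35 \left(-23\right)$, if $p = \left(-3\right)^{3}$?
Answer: $-2349795$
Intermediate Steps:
$p = -27$
$h{\left(l \right)} = 3 + 4 l^{2}$ ($h{\left(l \right)} = 2 l 2 l + 3 = 4 l^{2} + 3 = 3 + 4 l^{2}$)
$h{\left(p \right)} 35 \left(-23\right) = \left(3 + 4 \left(-27\right)^{2}\right) 35 \left(-23\right) = \left(3 + 4 \cdot 729\right) 35 \left(-23\right) = \left(3 + 2916\right) 35 \left(-23\right) = 2919 \cdot 35 \left(-23\right) = 102165 \left(-23\right) = -2349795$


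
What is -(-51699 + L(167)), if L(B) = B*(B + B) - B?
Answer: -3912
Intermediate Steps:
L(B) = -B + 2*B² (L(B) = B*(2*B) - B = 2*B² - B = -B + 2*B²)
-(-51699 + L(167)) = -(-51699 + 167*(-1 + 2*167)) = -(-51699 + 167*(-1 + 334)) = -(-51699 + 167*333) = -(-51699 + 55611) = -1*3912 = -3912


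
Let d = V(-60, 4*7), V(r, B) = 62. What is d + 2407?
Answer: 2469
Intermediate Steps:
d = 62
d + 2407 = 62 + 2407 = 2469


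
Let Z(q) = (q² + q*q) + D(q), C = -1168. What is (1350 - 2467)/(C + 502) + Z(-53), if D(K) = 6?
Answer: 3746701/666 ≈ 5625.7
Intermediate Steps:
Z(q) = 6 + 2*q² (Z(q) = (q² + q*q) + 6 = (q² + q²) + 6 = 2*q² + 6 = 6 + 2*q²)
(1350 - 2467)/(C + 502) + Z(-53) = (1350 - 2467)/(-1168 + 502) + (6 + 2*(-53)²) = -1117/(-666) + (6 + 2*2809) = -1117*(-1/666) + (6 + 5618) = 1117/666 + 5624 = 3746701/666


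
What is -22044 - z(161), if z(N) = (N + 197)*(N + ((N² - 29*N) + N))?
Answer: -7745536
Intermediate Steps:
z(N) = (197 + N)*(N² - 27*N) (z(N) = (197 + N)*(N + (N² - 28*N)) = (197 + N)*(N² - 27*N))
-22044 - z(161) = -22044 - 161*(-5319 + 161² + 170*161) = -22044 - 161*(-5319 + 25921 + 27370) = -22044 - 161*47972 = -22044 - 1*7723492 = -22044 - 7723492 = -7745536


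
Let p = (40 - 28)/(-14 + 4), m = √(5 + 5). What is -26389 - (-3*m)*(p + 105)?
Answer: -26389 + 1557*√10/5 ≈ -25404.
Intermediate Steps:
m = √10 ≈ 3.1623
p = -6/5 (p = 12/(-10) = 12*(-⅒) = -6/5 ≈ -1.2000)
-26389 - (-3*m)*(p + 105) = -26389 - (-3*√10)*(-6/5 + 105) = -26389 - (-3*√10)*519/5 = -26389 - (-1557)*√10/5 = -26389 + 1557*√10/5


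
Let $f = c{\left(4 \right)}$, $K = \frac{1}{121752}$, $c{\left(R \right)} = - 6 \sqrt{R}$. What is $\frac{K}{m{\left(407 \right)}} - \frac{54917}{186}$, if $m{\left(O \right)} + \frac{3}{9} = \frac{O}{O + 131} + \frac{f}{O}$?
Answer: $- \frac{48032006515249}{162681024876} \approx -295.25$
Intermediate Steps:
$K = \frac{1}{121752} \approx 8.2134 \cdot 10^{-6}$
$f = -12$ ($f = - 6 \sqrt{4} = \left(-6\right) 2 = -12$)
$m{\left(O \right)} = - \frac{1}{3} - \frac{12}{O} + \frac{O}{131 + O}$ ($m{\left(O \right)} = - \frac{1}{3} + \left(\frac{O}{O + 131} - \frac{12}{O}\right) = - \frac{1}{3} + \left(\frac{O}{131 + O} - \frac{12}{O}\right) = - \frac{1}{3} + \left(- \frac{12}{O} + \frac{O}{131 + O}\right) = - \frac{1}{3} - \frac{12}{O} + \frac{O}{131 + O}$)
$\frac{K}{m{\left(407 \right)}} - \frac{54917}{186} = \frac{1}{121752 \frac{-4716 - 67969 + 2 \cdot 407^{2}}{3 \cdot 407 \left(131 + 407\right)}} - \frac{54917}{186} = \frac{1}{121752 \cdot \frac{1}{3} \cdot \frac{1}{407} \cdot \frac{1}{538} \left(-4716 - 67969 + 2 \cdot 165649\right)} - \frac{54917}{186} = \frac{1}{121752 \cdot \frac{1}{3} \cdot \frac{1}{407} \cdot \frac{1}{538} \left(-4716 - 67969 + 331298\right)} - \frac{54917}{186} = \frac{1}{121752 \cdot \frac{1}{3} \cdot \frac{1}{407} \cdot \frac{1}{538} \cdot 258613} - \frac{54917}{186} = \frac{1}{121752 \cdot \frac{258613}{656898}} - \frac{54917}{186} = \frac{1}{121752} \cdot \frac{656898}{258613} - \frac{54917}{186} = \frac{109483}{5247774996} - \frac{54917}{186} = - \frac{48032006515249}{162681024876}$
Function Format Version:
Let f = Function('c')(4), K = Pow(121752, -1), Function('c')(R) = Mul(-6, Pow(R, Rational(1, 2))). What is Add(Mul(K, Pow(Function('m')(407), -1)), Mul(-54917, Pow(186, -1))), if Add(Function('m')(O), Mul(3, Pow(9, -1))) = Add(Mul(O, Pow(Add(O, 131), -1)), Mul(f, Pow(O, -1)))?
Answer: Rational(-48032006515249, 162681024876) ≈ -295.25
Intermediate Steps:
K = Rational(1, 121752) ≈ 8.2134e-6
f = -12 (f = Mul(-6, Pow(4, Rational(1, 2))) = Mul(-6, 2) = -12)
Function('m')(O) = Add(Rational(-1, 3), Mul(-12, Pow(O, -1)), Mul(O, Pow(Add(131, O), -1))) (Function('m')(O) = Add(Rational(-1, 3), Add(Mul(O, Pow(Add(O, 131), -1)), Mul(-12, Pow(O, -1)))) = Add(Rational(-1, 3), Add(Mul(O, Pow(Add(131, O), -1)), Mul(-12, Pow(O, -1)))) = Add(Rational(-1, 3), Add(Mul(-12, Pow(O, -1)), Mul(O, Pow(Add(131, O), -1)))) = Add(Rational(-1, 3), Mul(-12, Pow(O, -1)), Mul(O, Pow(Add(131, O), -1))))
Add(Mul(K, Pow(Function('m')(407), -1)), Mul(-54917, Pow(186, -1))) = Add(Mul(Rational(1, 121752), Pow(Mul(Rational(1, 3), Pow(407, -1), Pow(Add(131, 407), -1), Add(-4716, Mul(-167, 407), Mul(2, Pow(407, 2)))), -1)), Mul(-54917, Pow(186, -1))) = Add(Mul(Rational(1, 121752), Pow(Mul(Rational(1, 3), Rational(1, 407), Pow(538, -1), Add(-4716, -67969, Mul(2, 165649))), -1)), Mul(-54917, Rational(1, 186))) = Add(Mul(Rational(1, 121752), Pow(Mul(Rational(1, 3), Rational(1, 407), Rational(1, 538), Add(-4716, -67969, 331298)), -1)), Rational(-54917, 186)) = Add(Mul(Rational(1, 121752), Pow(Mul(Rational(1, 3), Rational(1, 407), Rational(1, 538), 258613), -1)), Rational(-54917, 186)) = Add(Mul(Rational(1, 121752), Pow(Rational(258613, 656898), -1)), Rational(-54917, 186)) = Add(Mul(Rational(1, 121752), Rational(656898, 258613)), Rational(-54917, 186)) = Add(Rational(109483, 5247774996), Rational(-54917, 186)) = Rational(-48032006515249, 162681024876)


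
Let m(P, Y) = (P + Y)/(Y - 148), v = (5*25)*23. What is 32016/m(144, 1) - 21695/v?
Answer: -18667459/575 ≈ -32465.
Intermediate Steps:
v = 2875 (v = 125*23 = 2875)
m(P, Y) = (P + Y)/(-148 + Y)
32016/m(144, 1) - 21695/v = 32016/(((144 + 1)/(-148 + 1))) - 21695/2875 = 32016/((145/(-147))) - 21695*1/2875 = 32016/((-1/147*145)) - 4339/575 = 32016/(-145/147) - 4339/575 = 32016*(-147/145) - 4339/575 = -162288/5 - 4339/575 = -18667459/575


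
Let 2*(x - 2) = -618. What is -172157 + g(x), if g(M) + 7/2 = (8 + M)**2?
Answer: -165519/2 ≈ -82760.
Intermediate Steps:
x = -307 (x = 2 + (1/2)*(-618) = 2 - 309 = -307)
g(M) = -7/2 + (8 + M)**2
-172157 + g(x) = -172157 + (-7/2 + (8 - 307)**2) = -172157 + (-7/2 + (-299)**2) = -172157 + (-7/2 + 89401) = -172157 + 178795/2 = -165519/2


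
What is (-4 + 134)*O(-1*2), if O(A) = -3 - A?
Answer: -130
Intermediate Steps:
(-4 + 134)*O(-1*2) = (-4 + 134)*(-3 - (-1)*2) = 130*(-3 - 1*(-2)) = 130*(-3 + 2) = 130*(-1) = -130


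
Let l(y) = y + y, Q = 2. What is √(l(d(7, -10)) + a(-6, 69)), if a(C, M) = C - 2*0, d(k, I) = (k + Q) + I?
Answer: 2*I*√2 ≈ 2.8284*I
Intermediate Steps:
d(k, I) = 2 + I + k (d(k, I) = (k + 2) + I = (2 + k) + I = 2 + I + k)
a(C, M) = C (a(C, M) = C + 0 = C)
l(y) = 2*y
√(l(d(7, -10)) + a(-6, 69)) = √(2*(2 - 10 + 7) - 6) = √(2*(-1) - 6) = √(-2 - 6) = √(-8) = 2*I*√2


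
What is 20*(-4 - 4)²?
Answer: 1280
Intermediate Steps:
20*(-4 - 4)² = 20*(-8)² = 20*64 = 1280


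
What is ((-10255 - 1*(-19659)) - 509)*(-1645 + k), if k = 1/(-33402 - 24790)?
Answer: -851481355695/58192 ≈ -1.4632e+7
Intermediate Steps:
k = -1/58192 (k = 1/(-58192) = -1/58192 ≈ -1.7185e-5)
((-10255 - 1*(-19659)) - 509)*(-1645 + k) = ((-10255 - 1*(-19659)) - 509)*(-1645 - 1/58192) = ((-10255 + 19659) - 509)*(-95725841/58192) = (9404 - 509)*(-95725841/58192) = 8895*(-95725841/58192) = -851481355695/58192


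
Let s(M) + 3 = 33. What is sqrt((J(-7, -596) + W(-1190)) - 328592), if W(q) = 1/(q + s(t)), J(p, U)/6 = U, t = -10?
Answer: 49*I*sqrt(46539490)/580 ≈ 576.34*I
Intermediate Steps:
s(M) = 30 (s(M) = -3 + 33 = 30)
J(p, U) = 6*U
W(q) = 1/(30 + q) (W(q) = 1/(q + 30) = 1/(30 + q))
sqrt((J(-7, -596) + W(-1190)) - 328592) = sqrt((6*(-596) + 1/(30 - 1190)) - 328592) = sqrt((-3576 + 1/(-1160)) - 328592) = sqrt((-3576 - 1/1160) - 328592) = sqrt(-4148161/1160 - 328592) = sqrt(-385314881/1160) = 49*I*sqrt(46539490)/580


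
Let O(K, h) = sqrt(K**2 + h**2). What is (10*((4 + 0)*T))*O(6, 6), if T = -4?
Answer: -960*sqrt(2) ≈ -1357.6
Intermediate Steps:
(10*((4 + 0)*T))*O(6, 6) = (10*((4 + 0)*(-4)))*sqrt(6**2 + 6**2) = (10*(4*(-4)))*sqrt(36 + 36) = (10*(-16))*sqrt(72) = -960*sqrt(2)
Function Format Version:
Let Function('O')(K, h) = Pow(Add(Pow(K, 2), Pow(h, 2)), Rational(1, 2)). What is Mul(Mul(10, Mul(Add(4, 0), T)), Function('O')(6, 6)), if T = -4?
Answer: Mul(-960, Pow(2, Rational(1, 2))) ≈ -1357.6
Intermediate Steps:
Mul(Mul(10, Mul(Add(4, 0), T)), Function('O')(6, 6)) = Mul(Mul(10, Mul(Add(4, 0), -4)), Pow(Add(Pow(6, 2), Pow(6, 2)), Rational(1, 2))) = Mul(Mul(10, Mul(4, -4)), Pow(Add(36, 36), Rational(1, 2))) = Mul(Mul(10, -16), Pow(72, Rational(1, 2))) = Mul(-160, Mul(6, Pow(2, Rational(1, 2)))) = Mul(-960, Pow(2, Rational(1, 2)))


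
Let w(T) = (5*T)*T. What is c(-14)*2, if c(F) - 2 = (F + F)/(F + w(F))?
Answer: 272/69 ≈ 3.9420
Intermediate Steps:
w(T) = 5*T²
c(F) = 2 + 2*F/(F + 5*F²) (c(F) = 2 + (F + F)/(F + 5*F²) = 2 + (2*F)/(F + 5*F²) = 2 + 2*F/(F + 5*F²))
c(-14)*2 = (2*(2 + 5*(-14))/(1 + 5*(-14)))*2 = (2*(2 - 70)/(1 - 70))*2 = (2*(-68)/(-69))*2 = (2*(-1/69)*(-68))*2 = (136/69)*2 = 272/69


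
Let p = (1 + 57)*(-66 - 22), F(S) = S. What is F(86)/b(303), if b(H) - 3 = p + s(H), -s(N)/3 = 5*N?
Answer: -43/4823 ≈ -0.0089156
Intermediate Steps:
s(N) = -15*N
p = -5104 (p = 58*(-88) = -5104)
b(H) = -5101 - 15*H (b(H) = 3 + (-5104 - 15*H) = -5101 - 15*H)
F(86)/b(303) = 86/(-5101 - 15*303) = 86/(-5101 - 4545) = 86/(-9646) = 86*(-1/9646) = -43/4823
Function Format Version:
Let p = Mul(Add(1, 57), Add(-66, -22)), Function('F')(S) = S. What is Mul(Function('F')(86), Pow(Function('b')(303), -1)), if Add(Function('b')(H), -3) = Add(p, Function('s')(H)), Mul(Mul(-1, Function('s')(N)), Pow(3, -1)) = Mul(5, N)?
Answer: Rational(-43, 4823) ≈ -0.0089156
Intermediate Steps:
Function('s')(N) = Mul(-15, N) (Function('s')(N) = Mul(-3, Mul(5, N)) = Mul(-15, N))
p = -5104 (p = Mul(58, -88) = -5104)
Function('b')(H) = Add(-5101, Mul(-15, H)) (Function('b')(H) = Add(3, Add(-5104, Mul(-15, H))) = Add(-5101, Mul(-15, H)))
Mul(Function('F')(86), Pow(Function('b')(303), -1)) = Mul(86, Pow(Add(-5101, Mul(-15, 303)), -1)) = Mul(86, Pow(Add(-5101, -4545), -1)) = Mul(86, Pow(-9646, -1)) = Mul(86, Rational(-1, 9646)) = Rational(-43, 4823)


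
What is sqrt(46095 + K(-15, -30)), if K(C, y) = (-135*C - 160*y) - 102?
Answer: sqrt(52818) ≈ 229.82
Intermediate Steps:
K(C, y) = -102 - 160*y - 135*C (K(C, y) = (-160*y - 135*C) - 102 = -102 - 160*y - 135*C)
sqrt(46095 + K(-15, -30)) = sqrt(46095 + (-102 - 160*(-30) - 135*(-15))) = sqrt(46095 + (-102 + 4800 + 2025)) = sqrt(46095 + 6723) = sqrt(52818)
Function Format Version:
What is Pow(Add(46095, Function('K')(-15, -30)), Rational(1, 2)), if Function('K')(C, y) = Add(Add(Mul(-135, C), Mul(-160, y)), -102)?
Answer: Pow(52818, Rational(1, 2)) ≈ 229.82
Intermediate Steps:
Function('K')(C, y) = Add(-102, Mul(-160, y), Mul(-135, C)) (Function('K')(C, y) = Add(Add(Mul(-160, y), Mul(-135, C)), -102) = Add(-102, Mul(-160, y), Mul(-135, C)))
Pow(Add(46095, Function('K')(-15, -30)), Rational(1, 2)) = Pow(Add(46095, Add(-102, Mul(-160, -30), Mul(-135, -15))), Rational(1, 2)) = Pow(Add(46095, Add(-102, 4800, 2025)), Rational(1, 2)) = Pow(Add(46095, 6723), Rational(1, 2)) = Pow(52818, Rational(1, 2))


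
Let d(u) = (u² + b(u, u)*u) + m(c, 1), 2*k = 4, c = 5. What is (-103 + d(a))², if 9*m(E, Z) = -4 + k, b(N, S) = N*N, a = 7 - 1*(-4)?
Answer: 147355321/81 ≈ 1.8192e+6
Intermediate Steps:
k = 2 (k = (½)*4 = 2)
a = 11 (a = 7 + 4 = 11)
b(N, S) = N²
m(E, Z) = -2/9 (m(E, Z) = (-4 + 2)/9 = (⅑)*(-2) = -2/9)
d(u) = -2/9 + u² + u³ (d(u) = (u² + u²*u) - 2/9 = (u² + u³) - 2/9 = -2/9 + u² + u³)
(-103 + d(a))² = (-103 + (-2/9 + 11² + 11³))² = (-103 + (-2/9 + 121 + 1331))² = (-103 + 13066/9)² = (12139/9)² = 147355321/81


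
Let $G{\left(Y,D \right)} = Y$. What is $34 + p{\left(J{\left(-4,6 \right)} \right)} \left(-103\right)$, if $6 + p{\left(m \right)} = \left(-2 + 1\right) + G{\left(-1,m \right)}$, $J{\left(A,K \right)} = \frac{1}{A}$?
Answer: $858$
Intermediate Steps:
$p{\left(m \right)} = -8$ ($p{\left(m \right)} = -6 + \left(\left(-2 + 1\right) - 1\right) = -6 - 2 = -8$)
$34 + p{\left(J{\left(-4,6 \right)} \right)} \left(-103\right) = 34 - -824 = 34 + 824 = 858$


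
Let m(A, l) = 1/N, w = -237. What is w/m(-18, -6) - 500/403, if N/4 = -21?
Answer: 8022424/403 ≈ 19907.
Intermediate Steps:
N = -84 (N = 4*(-21) = -84)
m(A, l) = -1/84 (m(A, l) = 1/(-84) = -1/84)
w/m(-18, -6) - 500/403 = -237/(-1/84) - 500/403 = -237*(-84) - 500*1/403 = 19908 - 500/403 = 8022424/403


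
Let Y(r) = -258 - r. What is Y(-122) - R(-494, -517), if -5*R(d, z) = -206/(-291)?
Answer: -197674/1455 ≈ -135.86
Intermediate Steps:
R(d, z) = -206/1455 (R(d, z) = -(-206)/(5*(-291)) = -(-206)*(-1)/(5*291) = -⅕*206/291 = -206/1455)
Y(-122) - R(-494, -517) = (-258 - 1*(-122)) - 1*(-206/1455) = (-258 + 122) + 206/1455 = -136 + 206/1455 = -197674/1455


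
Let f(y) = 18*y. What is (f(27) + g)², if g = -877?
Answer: 152881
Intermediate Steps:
(f(27) + g)² = (18*27 - 877)² = (486 - 877)² = (-391)² = 152881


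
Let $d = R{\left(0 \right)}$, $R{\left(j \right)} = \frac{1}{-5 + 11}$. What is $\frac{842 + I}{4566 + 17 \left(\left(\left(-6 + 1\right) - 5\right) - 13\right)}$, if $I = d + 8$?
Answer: $\frac{5101}{25050} \approx 0.20363$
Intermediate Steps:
$R{\left(j \right)} = \frac{1}{6}$
$d = \frac{1}{6} \approx 0.16667$
$I = \frac{49}{6}$ ($I = \frac{1}{6} + 8 = \frac{49}{6} \approx 8.1667$)
$\frac{842 + I}{4566 + 17 \left(\left(\left(-6 + 1\right) - 5\right) - 13\right)} = \frac{842 + \frac{49}{6}}{4566 + 17 \left(\left(\left(-6 + 1\right) - 5\right) - 13\right)} = \frac{5101}{6 \left(4566 + 17 \left(\left(-5 - 5\right) - 13\right)\right)} = \frac{5101}{6 \left(4566 + 17 \left(-10 - 13\right)\right)} = \frac{5101}{6 \left(4566 + 17 \left(-23\right)\right)} = \frac{5101}{6 \left(4566 - 391\right)} = \frac{5101}{6 \cdot 4175} = \frac{5101}{6} \cdot \frac{1}{4175} = \frac{5101}{25050}$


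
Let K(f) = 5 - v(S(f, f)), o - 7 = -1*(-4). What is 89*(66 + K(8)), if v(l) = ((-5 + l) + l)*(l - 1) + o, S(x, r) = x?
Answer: -1513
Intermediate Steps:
o = 11 (o = 7 - 1*(-4) = 7 + 4 = 11)
v(l) = 11 + (-1 + l)*(-5 + 2*l) (v(l) = ((-5 + l) + l)*(l - 1) + 11 = (-5 + 2*l)*(-1 + l) + 11 = (-1 + l)*(-5 + 2*l) + 11 = 11 + (-1 + l)*(-5 + 2*l))
K(f) = -11 - 2*f**2 + 7*f (K(f) = 5 - (16 - 7*f + 2*f**2) = 5 + (-16 - 2*f**2 + 7*f) = -11 - 2*f**2 + 7*f)
89*(66 + K(8)) = 89*(66 + (-11 - 2*8**2 + 7*8)) = 89*(66 + (-11 - 2*64 + 56)) = 89*(66 + (-11 - 128 + 56)) = 89*(66 - 83) = 89*(-17) = -1513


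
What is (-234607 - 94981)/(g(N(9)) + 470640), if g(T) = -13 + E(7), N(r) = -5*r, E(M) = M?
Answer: -164794/235317 ≈ -0.70031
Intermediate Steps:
g(T) = -6 (g(T) = -13 + 7 = -6)
(-234607 - 94981)/(g(N(9)) + 470640) = (-234607 - 94981)/(-6 + 470640) = -329588/470634 = -329588*1/470634 = -164794/235317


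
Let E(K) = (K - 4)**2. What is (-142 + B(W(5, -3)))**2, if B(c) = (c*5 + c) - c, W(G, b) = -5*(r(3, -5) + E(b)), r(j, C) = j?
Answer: 2079364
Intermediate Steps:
E(K) = (-4 + K)**2
W(G, b) = -15 - 5*(-4 + b)**2 (W(G, b) = -5*(3 + (-4 + b)**2) = -15 - 5*(-4 + b)**2)
B(c) = 5*c (B(c) = (5*c + c) - c = 6*c - c = 5*c)
(-142 + B(W(5, -3)))**2 = (-142 + 5*(-15 - 5*(-4 - 3)**2))**2 = (-142 + 5*(-15 - 5*(-7)**2))**2 = (-142 + 5*(-15 - 5*49))**2 = (-142 + 5*(-15 - 245))**2 = (-142 + 5*(-260))**2 = (-142 - 1300)**2 = (-1442)**2 = 2079364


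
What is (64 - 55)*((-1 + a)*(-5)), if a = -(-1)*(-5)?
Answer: 270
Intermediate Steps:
a = -5 (a = -1*5 = -5)
(64 - 55)*((-1 + a)*(-5)) = (64 - 55)*((-1 - 5)*(-5)) = 9*(-6*(-5)) = 9*30 = 270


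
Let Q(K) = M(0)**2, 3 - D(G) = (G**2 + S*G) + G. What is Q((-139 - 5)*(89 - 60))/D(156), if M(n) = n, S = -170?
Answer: 0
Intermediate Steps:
D(G) = 3 - G**2 + 169*G (D(G) = 3 - ((G**2 - 170*G) + G) = 3 - (G**2 - 169*G) = 3 + (-G**2 + 169*G) = 3 - G**2 + 169*G)
Q(K) = 0 (Q(K) = 0**2 = 0)
Q((-139 - 5)*(89 - 60))/D(156) = 0/(3 - 1*156**2 + 169*156) = 0/(3 - 1*24336 + 26364) = 0/(3 - 24336 + 26364) = 0/2031 = 0*(1/2031) = 0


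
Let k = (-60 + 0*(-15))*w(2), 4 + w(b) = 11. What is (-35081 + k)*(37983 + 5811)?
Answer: -1554730794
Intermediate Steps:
w(b) = 7 (w(b) = -4 + 11 = 7)
k = -420 (k = (-60 + 0*(-15))*7 = (-60 + 0)*7 = -60*7 = -420)
(-35081 + k)*(37983 + 5811) = (-35081 - 420)*(37983 + 5811) = -35501*43794 = -1554730794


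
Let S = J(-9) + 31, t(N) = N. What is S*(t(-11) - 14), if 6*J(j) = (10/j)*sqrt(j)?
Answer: -775 + 125*I/9 ≈ -775.0 + 13.889*I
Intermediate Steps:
J(j) = 5/(3*sqrt(j)) (J(j) = ((10/j)*sqrt(j))/6 = (10/sqrt(j))/6 = 5/(3*sqrt(j)))
S = 31 - 5*I/9 (S = 5/(3*sqrt(-9)) + 31 = 5*(-I/3)/3 + 31 = -5*I/9 + 31 = 31 - 5*I/9 ≈ 31.0 - 0.55556*I)
S*(t(-11) - 14) = (31 - 5*I/9)*(-11 - 14) = (31 - 5*I/9)*(-25) = -775 + 125*I/9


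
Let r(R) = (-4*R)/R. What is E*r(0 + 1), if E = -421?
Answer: 1684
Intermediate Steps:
r(R) = -4
E*r(0 + 1) = -421*(-4) = 1684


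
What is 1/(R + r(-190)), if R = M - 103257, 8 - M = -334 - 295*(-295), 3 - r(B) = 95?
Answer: -1/190032 ≈ -5.2623e-6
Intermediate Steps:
r(B) = -92 (r(B) = 3 - 1*95 = 3 - 95 = -92)
M = -86683 (M = 8 - (-334 - 295*(-295)) = 8 - (-334 + 87025) = 8 - 1*86691 = 8 - 86691 = -86683)
R = -189940 (R = -86683 - 103257 = -189940)
1/(R + r(-190)) = 1/(-189940 - 92) = 1/(-190032) = -1/190032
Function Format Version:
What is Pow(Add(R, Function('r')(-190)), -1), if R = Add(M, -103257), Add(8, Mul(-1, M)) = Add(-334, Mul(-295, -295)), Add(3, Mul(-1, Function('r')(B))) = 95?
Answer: Rational(-1, 190032) ≈ -5.2623e-6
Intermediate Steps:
Function('r')(B) = -92 (Function('r')(B) = Add(3, Mul(-1, 95)) = Add(3, -95) = -92)
M = -86683 (M = Add(8, Mul(-1, Add(-334, Mul(-295, -295)))) = Add(8, Mul(-1, Add(-334, 87025))) = Add(8, Mul(-1, 86691)) = Add(8, -86691) = -86683)
R = -189940 (R = Add(-86683, -103257) = -189940)
Pow(Add(R, Function('r')(-190)), -1) = Pow(Add(-189940, -92), -1) = Pow(-190032, -1) = Rational(-1, 190032)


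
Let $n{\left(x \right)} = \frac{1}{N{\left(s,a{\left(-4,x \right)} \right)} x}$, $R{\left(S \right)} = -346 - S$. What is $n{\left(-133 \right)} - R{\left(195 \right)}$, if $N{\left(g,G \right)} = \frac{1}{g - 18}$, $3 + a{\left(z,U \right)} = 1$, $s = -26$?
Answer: $\frac{71997}{133} \approx 541.33$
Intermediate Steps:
$a{\left(z,U \right)} = -2$ ($a{\left(z,U \right)} = -3 + 1 = -2$)
$N{\left(g,G \right)} = \frac{1}{-18 + g}$
$n{\left(x \right)} = - \frac{44}{x}$ ($n{\left(x \right)} = \frac{1}{\frac{1}{-18 - 26} x} = \frac{1}{\frac{1}{-44} x} = \frac{1}{\left(- \frac{1}{44}\right) x} = - \frac{44}{x}$)
$n{\left(-133 \right)} - R{\left(195 \right)} = - \frac{44}{-133} - \left(-346 - 195\right) = \left(-44\right) \left(- \frac{1}{133}\right) - \left(-346 - 195\right) = \frac{44}{133} - -541 = \frac{44}{133} + 541 = \frac{71997}{133}$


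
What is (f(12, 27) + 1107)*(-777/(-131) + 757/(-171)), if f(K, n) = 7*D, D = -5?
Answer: 36126400/22401 ≈ 1612.7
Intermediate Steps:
f(K, n) = -35 (f(K, n) = 7*(-5) = -35)
(f(12, 27) + 1107)*(-777/(-131) + 757/(-171)) = (-35 + 1107)*(-777/(-131) + 757/(-171)) = 1072*(-777*(-1/131) + 757*(-1/171)) = 1072*(777/131 - 757/171) = 1072*(33700/22401) = 36126400/22401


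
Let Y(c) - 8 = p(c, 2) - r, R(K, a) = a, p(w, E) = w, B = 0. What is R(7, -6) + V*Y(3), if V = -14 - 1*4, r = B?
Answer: -204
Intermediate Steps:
r = 0
Y(c) = 8 + c (Y(c) = 8 + (c - 1*0) = 8 + (c + 0) = 8 + c)
V = -18 (V = -14 - 4 = -18)
R(7, -6) + V*Y(3) = -6 - 18*(8 + 3) = -6 - 18*11 = -6 - 198 = -204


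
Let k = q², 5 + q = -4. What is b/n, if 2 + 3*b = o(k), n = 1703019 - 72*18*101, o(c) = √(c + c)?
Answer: -2/4716369 + √2/524041 ≈ 2.2746e-6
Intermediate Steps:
q = -9 (q = -5 - 4 = -9)
k = 81 (k = (-9)² = 81)
o(c) = √2*√c (o(c) = √(2*c) = √2*√c)
n = 1572123 (n = 1703019 - 1296*101 = 1703019 - 130896 = 1572123)
b = -⅔ + 3*√2 (b = -⅔ + (√2*√81)/3 = -⅔ + (√2*9)/3 = -⅔ + (9*√2)/3 = -⅔ + 3*√2 ≈ 3.5760)
b/n = (-⅔ + 3*√2)/1572123 = (-⅔ + 3*√2)*(1/1572123) = -2/4716369 + √2/524041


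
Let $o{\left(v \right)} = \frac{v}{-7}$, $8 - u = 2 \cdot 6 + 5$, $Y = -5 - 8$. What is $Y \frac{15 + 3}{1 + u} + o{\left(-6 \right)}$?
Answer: $\frac{843}{28} \approx 30.107$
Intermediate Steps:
$Y = -13$ ($Y = -5 - 8 = -13$)
$u = -9$ ($u = 8 - \left(2 \cdot 6 + 5\right) = 8 - \left(12 + 5\right) = 8 - 17 = -9$)
$o{\left(v \right)} = - \frac{v}{7}$ ($o{\left(v \right)} = v \left(- \frac{1}{7}\right) = - \frac{v}{7}$)
$Y \frac{15 + 3}{1 + u} + o{\left(-6 \right)} = - 13 \frac{15 + 3}{1 - 9} - - \frac{6}{7} = - 13 \frac{18}{-8} + \frac{6}{7} = - 13 \cdot 18 \left(- \frac{1}{8}\right) + \frac{6}{7} = \left(-13\right) \left(- \frac{9}{4}\right) + \frac{6}{7} = \frac{117}{4} + \frac{6}{7} = \frac{843}{28}$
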